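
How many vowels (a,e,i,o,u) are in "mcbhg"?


Input: mcbhg
Checking each character:
  'm' at position 0: consonant
  'c' at position 1: consonant
  'b' at position 2: consonant
  'h' at position 3: consonant
  'g' at position 4: consonant
Total vowels: 0

0


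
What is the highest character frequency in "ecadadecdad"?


Input: ecadadecdad
Character counts:
  'a': 3
  'c': 2
  'd': 4
  'e': 2
Maximum frequency: 4

4


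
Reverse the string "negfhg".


Input: negfhg
Reading characters right to left:
  Position 5: 'g'
  Position 4: 'h'
  Position 3: 'f'
  Position 2: 'g'
  Position 1: 'e'
  Position 0: 'n'
Reversed: ghfgen

ghfgen


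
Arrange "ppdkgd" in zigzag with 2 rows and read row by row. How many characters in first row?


Zigzag "ppdkgd" into 2 rows:
Placing characters:
  'p' => row 0
  'p' => row 1
  'd' => row 0
  'k' => row 1
  'g' => row 0
  'd' => row 1
Rows:
  Row 0: "pdg"
  Row 1: "pkd"
First row length: 3

3


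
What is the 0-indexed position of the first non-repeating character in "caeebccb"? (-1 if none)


Input: caeebccb
Character frequencies:
  'a': 1
  'b': 2
  'c': 3
  'e': 2
Scanning left to right for freq == 1:
  Position 0 ('c'): freq=3, skip
  Position 1 ('a'): unique! => answer = 1

1


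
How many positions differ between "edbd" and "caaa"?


Comparing "edbd" and "caaa" position by position:
  Position 0: 'e' vs 'c' => DIFFER
  Position 1: 'd' vs 'a' => DIFFER
  Position 2: 'b' vs 'a' => DIFFER
  Position 3: 'd' vs 'a' => DIFFER
Positions that differ: 4

4


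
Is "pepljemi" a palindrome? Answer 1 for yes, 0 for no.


Input: pepljemi
Reversed: imejlpep
  Compare pos 0 ('p') with pos 7 ('i'): MISMATCH
  Compare pos 1 ('e') with pos 6 ('m'): MISMATCH
  Compare pos 2 ('p') with pos 5 ('e'): MISMATCH
  Compare pos 3 ('l') with pos 4 ('j'): MISMATCH
Result: not a palindrome

0


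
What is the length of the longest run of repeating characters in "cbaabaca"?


Input: "cbaabaca"
Scanning for longest run:
  Position 1 ('b'): new char, reset run to 1
  Position 2 ('a'): new char, reset run to 1
  Position 3 ('a'): continues run of 'a', length=2
  Position 4 ('b'): new char, reset run to 1
  Position 5 ('a'): new char, reset run to 1
  Position 6 ('c'): new char, reset run to 1
  Position 7 ('a'): new char, reset run to 1
Longest run: 'a' with length 2

2


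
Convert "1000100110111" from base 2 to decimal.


Input: "1000100110111" in base 2
Positional expansion:
  Digit '1' (value 1) x 2^12 = 4096
  Digit '0' (value 0) x 2^11 = 0
  Digit '0' (value 0) x 2^10 = 0
  Digit '0' (value 0) x 2^9 = 0
  Digit '1' (value 1) x 2^8 = 256
  Digit '0' (value 0) x 2^7 = 0
  Digit '0' (value 0) x 2^6 = 0
  Digit '1' (value 1) x 2^5 = 32
  Digit '1' (value 1) x 2^4 = 16
  Digit '0' (value 0) x 2^3 = 0
  Digit '1' (value 1) x 2^2 = 4
  Digit '1' (value 1) x 2^1 = 2
  Digit '1' (value 1) x 2^0 = 1
Sum = 4407

4407


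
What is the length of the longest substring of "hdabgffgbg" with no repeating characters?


Input: "hdabgffgbg"
Sliding window (track last position of each char):
  Position 0 ('h'): window [0,0] length 1 -- new best
  Position 1 ('d'): window [0,1] length 2 -- new best
  Position 2 ('a'): window [0,2] length 3 -- new best
  Position 3 ('b'): window [0,3] length 4 -- new best
  Position 4 ('g'): window [0,4] length 5 -- new best
  Position 5 ('f'): window [0,5] length 6 -- new best
  Position 6 ('f'): repeat (last at 5), move window start to 6
  Position 6 ('f'): window [6,6] length 1
  Position 7 ('g'): window [6,7] length 2
  Position 8 ('b'): window [6,8] length 3
  Position 9 ('g'): repeat (last at 7), move window start to 8
  Position 9 ('g'): window [8,9] length 2
Longest substring with no repeats: "hdabgf" with length 6

6


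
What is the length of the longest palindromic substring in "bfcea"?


Input: "bfcea"
Checking substrings for palindromes:
  No multi-char palindromic substrings found
Longest palindromic substring: "b" with length 1

1


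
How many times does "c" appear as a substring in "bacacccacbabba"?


Searching for "c" in "bacacccacbabba"
Scanning each position:
  Position 0: "b" => no
  Position 1: "a" => no
  Position 2: "c" => MATCH
  Position 3: "a" => no
  Position 4: "c" => MATCH
  Position 5: "c" => MATCH
  Position 6: "c" => MATCH
  Position 7: "a" => no
  Position 8: "c" => MATCH
  Position 9: "b" => no
  Position 10: "a" => no
  Position 11: "b" => no
  Position 12: "b" => no
  Position 13: "a" => no
Total occurrences: 5

5


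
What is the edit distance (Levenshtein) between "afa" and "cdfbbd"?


Computing edit distance: "afa" -> "cdfbbd"
DP table:
           c    d    f    b    b    d
      0    1    2    3    4    5    6
  a   1    1    2    3    4    5    6
  f   2    2    2    2    3    4    5
  a   3    3    3    3    3    4    5
Edit distance = dp[3][6] = 5

5


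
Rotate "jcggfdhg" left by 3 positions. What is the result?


Input: "jcggfdhg", rotate left by 3
First 3 characters: "jcg"
Remaining characters: "gfdhg"
Concatenate remaining + first: "gfdhg" + "jcg" = "gfdhgjcg"

gfdhgjcg


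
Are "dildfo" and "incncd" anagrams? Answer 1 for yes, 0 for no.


Strings: "dildfo", "incncd"
Sorted first:  ddfilo
Sorted second: ccdinn
Differ at position 0: 'd' vs 'c' => not anagrams

0


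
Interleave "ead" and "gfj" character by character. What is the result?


Interleaving "ead" and "gfj":
  Position 0: 'e' from first, 'g' from second => "eg"
  Position 1: 'a' from first, 'f' from second => "af"
  Position 2: 'd' from first, 'j' from second => "dj"
Result: egafdj

egafdj


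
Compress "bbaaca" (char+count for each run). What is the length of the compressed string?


Input: bbaaca
Runs:
  'b' x 2 => "b2"
  'a' x 2 => "a2"
  'c' x 1 => "c1"
  'a' x 1 => "a1"
Compressed: "b2a2c1a1"
Compressed length: 8

8


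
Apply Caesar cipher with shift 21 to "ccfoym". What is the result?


Caesar cipher: shift "ccfoym" by 21
  'c' (pos 2) + 21 = pos 23 = 'x'
  'c' (pos 2) + 21 = pos 23 = 'x'
  'f' (pos 5) + 21 = pos 0 = 'a'
  'o' (pos 14) + 21 = pos 9 = 'j'
  'y' (pos 24) + 21 = pos 19 = 't'
  'm' (pos 12) + 21 = pos 7 = 'h'
Result: xxajth

xxajth


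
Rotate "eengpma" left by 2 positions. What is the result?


Input: "eengpma", rotate left by 2
First 2 characters: "ee"
Remaining characters: "ngpma"
Concatenate remaining + first: "ngpma" + "ee" = "ngpmaee"

ngpmaee


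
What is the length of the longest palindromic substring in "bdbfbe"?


Input: "bdbfbe"
Checking substrings for palindromes:
  [0:3] "bdb" (len 3) => palindrome
  [2:5] "bfb" (len 3) => palindrome
Longest palindromic substring: "bdb" with length 3

3


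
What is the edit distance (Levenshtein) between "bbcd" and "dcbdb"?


Computing edit distance: "bbcd" -> "dcbdb"
DP table:
           d    c    b    d    b
      0    1    2    3    4    5
  b   1    1    2    2    3    4
  b   2    2    2    2    3    3
  c   3    3    2    3    3    4
  d   4    3    3    3    3    4
Edit distance = dp[4][5] = 4

4


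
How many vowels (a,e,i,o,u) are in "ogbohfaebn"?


Input: ogbohfaebn
Checking each character:
  'o' at position 0: vowel (running total: 1)
  'g' at position 1: consonant
  'b' at position 2: consonant
  'o' at position 3: vowel (running total: 2)
  'h' at position 4: consonant
  'f' at position 5: consonant
  'a' at position 6: vowel (running total: 3)
  'e' at position 7: vowel (running total: 4)
  'b' at position 8: consonant
  'n' at position 9: consonant
Total vowels: 4

4


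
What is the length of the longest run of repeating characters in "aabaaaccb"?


Input: "aabaaaccb"
Scanning for longest run:
  Position 1 ('a'): continues run of 'a', length=2
  Position 2 ('b'): new char, reset run to 1
  Position 3 ('a'): new char, reset run to 1
  Position 4 ('a'): continues run of 'a', length=2
  Position 5 ('a'): continues run of 'a', length=3
  Position 6 ('c'): new char, reset run to 1
  Position 7 ('c'): continues run of 'c', length=2
  Position 8 ('b'): new char, reset run to 1
Longest run: 'a' with length 3

3


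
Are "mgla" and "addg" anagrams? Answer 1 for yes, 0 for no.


Strings: "mgla", "addg"
Sorted first:  aglm
Sorted second: addg
Differ at position 1: 'g' vs 'd' => not anagrams

0


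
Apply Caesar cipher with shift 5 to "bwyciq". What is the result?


Caesar cipher: shift "bwyciq" by 5
  'b' (pos 1) + 5 = pos 6 = 'g'
  'w' (pos 22) + 5 = pos 1 = 'b'
  'y' (pos 24) + 5 = pos 3 = 'd'
  'c' (pos 2) + 5 = pos 7 = 'h'
  'i' (pos 8) + 5 = pos 13 = 'n'
  'q' (pos 16) + 5 = pos 21 = 'v'
Result: gbdhnv

gbdhnv


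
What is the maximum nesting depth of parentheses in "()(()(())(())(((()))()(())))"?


Input: "()(()(())(())(((()))()(())))"
Tracking depth:
  Position 0 '(': depth becomes 1
  Position 1 ')': depth becomes 0
  Position 2 '(': depth becomes 1
  Position 3 '(': depth becomes 2
  Position 4 ')': depth becomes 1
  Position 5 '(': depth becomes 2
  Position 6 '(': depth becomes 3
  Position 7 ')': depth becomes 2
  Position 8 ')': depth becomes 1
  Position 9 '(': depth becomes 2
  Position 10 '(': depth becomes 3
  Position 11 ')': depth becomes 2
  Position 12 ')': depth becomes 1
  Position 13 '(': depth becomes 2
  Position 14 '(': depth becomes 3
  Position 15 '(': depth becomes 4
  Position 16 '(': depth becomes 5
  Position 17 ')': depth becomes 4
  Position 18 ')': depth becomes 3
  Position 19 ')': depth becomes 2
  Position 20 '(': depth becomes 3
  Position 21 ')': depth becomes 2
  Position 22 '(': depth becomes 3
  Position 23 '(': depth becomes 4
  Position 24 ')': depth becomes 3
  Position 25 ')': depth becomes 2
  Position 26 ')': depth becomes 1
  Position 27 ')': depth becomes 0
Maximum depth reached: 5

5


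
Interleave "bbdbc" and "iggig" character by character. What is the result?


Interleaving "bbdbc" and "iggig":
  Position 0: 'b' from first, 'i' from second => "bi"
  Position 1: 'b' from first, 'g' from second => "bg"
  Position 2: 'd' from first, 'g' from second => "dg"
  Position 3: 'b' from first, 'i' from second => "bi"
  Position 4: 'c' from first, 'g' from second => "cg"
Result: bibgdgbicg

bibgdgbicg


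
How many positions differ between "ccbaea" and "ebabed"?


Comparing "ccbaea" and "ebabed" position by position:
  Position 0: 'c' vs 'e' => DIFFER
  Position 1: 'c' vs 'b' => DIFFER
  Position 2: 'b' vs 'a' => DIFFER
  Position 3: 'a' vs 'b' => DIFFER
  Position 4: 'e' vs 'e' => same
  Position 5: 'a' vs 'd' => DIFFER
Positions that differ: 5

5


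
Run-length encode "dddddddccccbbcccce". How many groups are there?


Input: dddddddccccbbcccce
Scanning for consecutive runs:
  Group 1: 'd' x 7 (positions 0-6)
  Group 2: 'c' x 4 (positions 7-10)
  Group 3: 'b' x 2 (positions 11-12)
  Group 4: 'c' x 4 (positions 13-16)
  Group 5: 'e' x 1 (positions 17-17)
Total groups: 5

5


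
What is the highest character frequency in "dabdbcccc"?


Input: dabdbcccc
Character counts:
  'a': 1
  'b': 2
  'c': 4
  'd': 2
Maximum frequency: 4

4


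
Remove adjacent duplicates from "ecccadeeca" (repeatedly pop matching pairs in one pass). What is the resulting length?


Input: ecccadeeca
Stack-based adjacent duplicate removal:
  Read 'e': push. Stack: e
  Read 'c': push. Stack: ec
  Read 'c': matches stack top 'c' => pop. Stack: e
  Read 'c': push. Stack: ec
  Read 'a': push. Stack: eca
  Read 'd': push. Stack: ecad
  Read 'e': push. Stack: ecade
  Read 'e': matches stack top 'e' => pop. Stack: ecad
  Read 'c': push. Stack: ecadc
  Read 'a': push. Stack: ecadca
Final stack: "ecadca" (length 6)

6


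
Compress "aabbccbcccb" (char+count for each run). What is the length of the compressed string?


Input: aabbccbcccb
Runs:
  'a' x 2 => "a2"
  'b' x 2 => "b2"
  'c' x 2 => "c2"
  'b' x 1 => "b1"
  'c' x 3 => "c3"
  'b' x 1 => "b1"
Compressed: "a2b2c2b1c3b1"
Compressed length: 12

12


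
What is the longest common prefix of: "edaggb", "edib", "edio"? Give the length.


Words: edaggb, edib, edio
  Position 0: all 'e' => match
  Position 1: all 'd' => match
  Position 2: ('a', 'i', 'i') => mismatch, stop
LCP = "ed" (length 2)

2


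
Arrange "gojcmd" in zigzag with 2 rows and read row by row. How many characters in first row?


Zigzag "gojcmd" into 2 rows:
Placing characters:
  'g' => row 0
  'o' => row 1
  'j' => row 0
  'c' => row 1
  'm' => row 0
  'd' => row 1
Rows:
  Row 0: "gjm"
  Row 1: "ocd"
First row length: 3

3


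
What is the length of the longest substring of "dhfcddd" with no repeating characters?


Input: "dhfcddd"
Sliding window (track last position of each char):
  Position 0 ('d'): window [0,0] length 1 -- new best
  Position 1 ('h'): window [0,1] length 2 -- new best
  Position 2 ('f'): window [0,2] length 3 -- new best
  Position 3 ('c'): window [0,3] length 4 -- new best
  Position 4 ('d'): repeat (last at 0), move window start to 1
  Position 4 ('d'): window [1,4] length 4
  Position 5 ('d'): repeat (last at 4), move window start to 5
  Position 5 ('d'): window [5,5] length 1
  Position 6 ('d'): repeat (last at 5), move window start to 6
  Position 6 ('d'): window [6,6] length 1
Longest substring with no repeats: "dhfc" with length 4

4


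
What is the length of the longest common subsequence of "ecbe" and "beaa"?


LCS of "ecbe" and "beaa"
DP table:
           b    e    a    a
      0    0    0    0    0
  e   0    0    1    1    1
  c   0    0    1    1    1
  b   0    1    1    1    1
  e   0    1    2    2    2
LCS length = dp[4][4] = 2

2


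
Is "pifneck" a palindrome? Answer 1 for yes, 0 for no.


Input: pifneck
Reversed: kcenfip
  Compare pos 0 ('p') with pos 6 ('k'): MISMATCH
  Compare pos 1 ('i') with pos 5 ('c'): MISMATCH
  Compare pos 2 ('f') with pos 4 ('e'): MISMATCH
Result: not a palindrome

0


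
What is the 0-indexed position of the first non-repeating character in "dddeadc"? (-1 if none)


Input: dddeadc
Character frequencies:
  'a': 1
  'c': 1
  'd': 4
  'e': 1
Scanning left to right for freq == 1:
  Position 0 ('d'): freq=4, skip
  Position 1 ('d'): freq=4, skip
  Position 2 ('d'): freq=4, skip
  Position 3 ('e'): unique! => answer = 3

3


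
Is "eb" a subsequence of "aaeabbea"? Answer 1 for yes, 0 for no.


Check if "eb" is a subsequence of "aaeabbea"
Greedy scan:
  Position 0 ('a'): no match needed
  Position 1 ('a'): no match needed
  Position 2 ('e'): matches sub[0] = 'e'
  Position 3 ('a'): no match needed
  Position 4 ('b'): matches sub[1] = 'b'
  Position 5 ('b'): no match needed
  Position 6 ('e'): no match needed
  Position 7 ('a'): no match needed
All 2 characters matched => is a subsequence

1


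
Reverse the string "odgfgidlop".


Input: odgfgidlop
Reading characters right to left:
  Position 9: 'p'
  Position 8: 'o'
  Position 7: 'l'
  Position 6: 'd'
  Position 5: 'i'
  Position 4: 'g'
  Position 3: 'f'
  Position 2: 'g'
  Position 1: 'd'
  Position 0: 'o'
Reversed: poldigfgdo

poldigfgdo


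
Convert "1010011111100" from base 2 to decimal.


Input: "1010011111100" in base 2
Positional expansion:
  Digit '1' (value 1) x 2^12 = 4096
  Digit '0' (value 0) x 2^11 = 0
  Digit '1' (value 1) x 2^10 = 1024
  Digit '0' (value 0) x 2^9 = 0
  Digit '0' (value 0) x 2^8 = 0
  Digit '1' (value 1) x 2^7 = 128
  Digit '1' (value 1) x 2^6 = 64
  Digit '1' (value 1) x 2^5 = 32
  Digit '1' (value 1) x 2^4 = 16
  Digit '1' (value 1) x 2^3 = 8
  Digit '1' (value 1) x 2^2 = 4
  Digit '0' (value 0) x 2^1 = 0
  Digit '0' (value 0) x 2^0 = 0
Sum = 5372

5372


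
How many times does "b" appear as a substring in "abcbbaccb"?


Searching for "b" in "abcbbaccb"
Scanning each position:
  Position 0: "a" => no
  Position 1: "b" => MATCH
  Position 2: "c" => no
  Position 3: "b" => MATCH
  Position 4: "b" => MATCH
  Position 5: "a" => no
  Position 6: "c" => no
  Position 7: "c" => no
  Position 8: "b" => MATCH
Total occurrences: 4

4


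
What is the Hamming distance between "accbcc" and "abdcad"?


Comparing "accbcc" and "abdcad" position by position:
  Position 0: 'a' vs 'a' => same
  Position 1: 'c' vs 'b' => differ
  Position 2: 'c' vs 'd' => differ
  Position 3: 'b' vs 'c' => differ
  Position 4: 'c' vs 'a' => differ
  Position 5: 'c' vs 'd' => differ
Total differences (Hamming distance): 5

5


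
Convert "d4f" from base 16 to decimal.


Input: "d4f" in base 16
Positional expansion:
  Digit 'd' (value 13) x 16^2 = 3328
  Digit '4' (value 4) x 16^1 = 64
  Digit 'f' (value 15) x 16^0 = 15
Sum = 3407

3407


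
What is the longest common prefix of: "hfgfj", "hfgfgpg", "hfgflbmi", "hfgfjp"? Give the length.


Words: hfgfj, hfgfgpg, hfgflbmi, hfgfjp
  Position 0: all 'h' => match
  Position 1: all 'f' => match
  Position 2: all 'g' => match
  Position 3: all 'f' => match
  Position 4: ('j', 'g', 'l', 'j') => mismatch, stop
LCP = "hfgf" (length 4)

4


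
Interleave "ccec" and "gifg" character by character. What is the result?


Interleaving "ccec" and "gifg":
  Position 0: 'c' from first, 'g' from second => "cg"
  Position 1: 'c' from first, 'i' from second => "ci"
  Position 2: 'e' from first, 'f' from second => "ef"
  Position 3: 'c' from first, 'g' from second => "cg"
Result: cgciefcg

cgciefcg


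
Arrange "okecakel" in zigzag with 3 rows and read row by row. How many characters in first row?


Zigzag "okecakel" into 3 rows:
Placing characters:
  'o' => row 0
  'k' => row 1
  'e' => row 2
  'c' => row 1
  'a' => row 0
  'k' => row 1
  'e' => row 2
  'l' => row 1
Rows:
  Row 0: "oa"
  Row 1: "kckl"
  Row 2: "ee"
First row length: 2

2


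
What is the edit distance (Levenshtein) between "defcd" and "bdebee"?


Computing edit distance: "defcd" -> "bdebee"
DP table:
           b    d    e    b    e    e
      0    1    2    3    4    5    6
  d   1    1    1    2    3    4    5
  e   2    2    2    1    2    3    4
  f   3    3    3    2    2    3    4
  c   4    4    4    3    3    3    4
  d   5    5    4    4    4    4    4
Edit distance = dp[5][6] = 4

4


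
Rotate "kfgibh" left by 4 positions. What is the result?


Input: "kfgibh", rotate left by 4
First 4 characters: "kfgi"
Remaining characters: "bh"
Concatenate remaining + first: "bh" + "kfgi" = "bhkfgi"

bhkfgi


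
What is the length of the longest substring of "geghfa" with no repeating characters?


Input: "geghfa"
Sliding window (track last position of each char):
  Position 0 ('g'): window [0,0] length 1 -- new best
  Position 1 ('e'): window [0,1] length 2 -- new best
  Position 2 ('g'): repeat (last at 0), move window start to 1
  Position 2 ('g'): window [1,2] length 2
  Position 3 ('h'): window [1,3] length 3 -- new best
  Position 4 ('f'): window [1,4] length 4 -- new best
  Position 5 ('a'): window [1,5] length 5 -- new best
Longest substring with no repeats: "eghfa" with length 5

5


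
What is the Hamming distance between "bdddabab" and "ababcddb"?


Comparing "bdddabab" and "ababcddb" position by position:
  Position 0: 'b' vs 'a' => differ
  Position 1: 'd' vs 'b' => differ
  Position 2: 'd' vs 'a' => differ
  Position 3: 'd' vs 'b' => differ
  Position 4: 'a' vs 'c' => differ
  Position 5: 'b' vs 'd' => differ
  Position 6: 'a' vs 'd' => differ
  Position 7: 'b' vs 'b' => same
Total differences (Hamming distance): 7

7


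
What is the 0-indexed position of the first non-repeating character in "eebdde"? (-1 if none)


Input: eebdde
Character frequencies:
  'b': 1
  'd': 2
  'e': 3
Scanning left to right for freq == 1:
  Position 0 ('e'): freq=3, skip
  Position 1 ('e'): freq=3, skip
  Position 2 ('b'): unique! => answer = 2

2


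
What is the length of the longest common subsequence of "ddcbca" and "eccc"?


LCS of "ddcbca" and "eccc"
DP table:
           e    c    c    c
      0    0    0    0    0
  d   0    0    0    0    0
  d   0    0    0    0    0
  c   0    0    1    1    1
  b   0    0    1    1    1
  c   0    0    1    2    2
  a   0    0    1    2    2
LCS length = dp[6][4] = 2

2


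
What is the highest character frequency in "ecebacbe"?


Input: ecebacbe
Character counts:
  'a': 1
  'b': 2
  'c': 2
  'e': 3
Maximum frequency: 3

3


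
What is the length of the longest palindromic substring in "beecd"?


Input: "beecd"
Checking substrings for palindromes:
  [1:3] "ee" (len 2) => palindrome
Longest palindromic substring: "ee" with length 2

2


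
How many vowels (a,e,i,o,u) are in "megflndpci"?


Input: megflndpci
Checking each character:
  'm' at position 0: consonant
  'e' at position 1: vowel (running total: 1)
  'g' at position 2: consonant
  'f' at position 3: consonant
  'l' at position 4: consonant
  'n' at position 5: consonant
  'd' at position 6: consonant
  'p' at position 7: consonant
  'c' at position 8: consonant
  'i' at position 9: vowel (running total: 2)
Total vowels: 2

2


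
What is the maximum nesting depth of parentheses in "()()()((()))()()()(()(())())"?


Input: "()()()((()))()()()(()(())())"
Tracking depth:
  Position 0 '(': depth becomes 1
  Position 1 ')': depth becomes 0
  Position 2 '(': depth becomes 1
  Position 3 ')': depth becomes 0
  Position 4 '(': depth becomes 1
  Position 5 ')': depth becomes 0
  Position 6 '(': depth becomes 1
  Position 7 '(': depth becomes 2
  Position 8 '(': depth becomes 3
  Position 9 ')': depth becomes 2
  Position 10 ')': depth becomes 1
  Position 11 ')': depth becomes 0
  Position 12 '(': depth becomes 1
  Position 13 ')': depth becomes 0
  Position 14 '(': depth becomes 1
  Position 15 ')': depth becomes 0
  Position 16 '(': depth becomes 1
  Position 17 ')': depth becomes 0
  Position 18 '(': depth becomes 1
  Position 19 '(': depth becomes 2
  Position 20 ')': depth becomes 1
  Position 21 '(': depth becomes 2
  Position 22 '(': depth becomes 3
  Position 23 ')': depth becomes 2
  Position 24 ')': depth becomes 1
  Position 25 '(': depth becomes 2
  Position 26 ')': depth becomes 1
  Position 27 ')': depth becomes 0
Maximum depth reached: 3

3


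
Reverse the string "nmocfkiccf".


Input: nmocfkiccf
Reading characters right to left:
  Position 9: 'f'
  Position 8: 'c'
  Position 7: 'c'
  Position 6: 'i'
  Position 5: 'k'
  Position 4: 'f'
  Position 3: 'c'
  Position 2: 'o'
  Position 1: 'm'
  Position 0: 'n'
Reversed: fccikfcomn

fccikfcomn


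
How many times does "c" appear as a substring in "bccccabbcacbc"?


Searching for "c" in "bccccabbcacbc"
Scanning each position:
  Position 0: "b" => no
  Position 1: "c" => MATCH
  Position 2: "c" => MATCH
  Position 3: "c" => MATCH
  Position 4: "c" => MATCH
  Position 5: "a" => no
  Position 6: "b" => no
  Position 7: "b" => no
  Position 8: "c" => MATCH
  Position 9: "a" => no
  Position 10: "c" => MATCH
  Position 11: "b" => no
  Position 12: "c" => MATCH
Total occurrences: 7

7


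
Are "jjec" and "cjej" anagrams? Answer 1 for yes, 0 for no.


Strings: "jjec", "cjej"
Sorted first:  cejj
Sorted second: cejj
Sorted forms match => anagrams

1


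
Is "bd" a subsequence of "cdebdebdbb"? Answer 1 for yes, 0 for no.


Check if "bd" is a subsequence of "cdebdebdbb"
Greedy scan:
  Position 0 ('c'): no match needed
  Position 1 ('d'): no match needed
  Position 2 ('e'): no match needed
  Position 3 ('b'): matches sub[0] = 'b'
  Position 4 ('d'): matches sub[1] = 'd'
  Position 5 ('e'): no match needed
  Position 6 ('b'): no match needed
  Position 7 ('d'): no match needed
  Position 8 ('b'): no match needed
  Position 9 ('b'): no match needed
All 2 characters matched => is a subsequence

1


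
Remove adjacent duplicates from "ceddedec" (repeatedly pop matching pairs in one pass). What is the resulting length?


Input: ceddedec
Stack-based adjacent duplicate removal:
  Read 'c': push. Stack: c
  Read 'e': push. Stack: ce
  Read 'd': push. Stack: ced
  Read 'd': matches stack top 'd' => pop. Stack: ce
  Read 'e': matches stack top 'e' => pop. Stack: c
  Read 'd': push. Stack: cd
  Read 'e': push. Stack: cde
  Read 'c': push. Stack: cdec
Final stack: "cdec" (length 4)

4


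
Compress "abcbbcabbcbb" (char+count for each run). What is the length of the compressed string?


Input: abcbbcabbcbb
Runs:
  'a' x 1 => "a1"
  'b' x 1 => "b1"
  'c' x 1 => "c1"
  'b' x 2 => "b2"
  'c' x 1 => "c1"
  'a' x 1 => "a1"
  'b' x 2 => "b2"
  'c' x 1 => "c1"
  'b' x 2 => "b2"
Compressed: "a1b1c1b2c1a1b2c1b2"
Compressed length: 18

18


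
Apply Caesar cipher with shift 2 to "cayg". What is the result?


Caesar cipher: shift "cayg" by 2
  'c' (pos 2) + 2 = pos 4 = 'e'
  'a' (pos 0) + 2 = pos 2 = 'c'
  'y' (pos 24) + 2 = pos 0 = 'a'
  'g' (pos 6) + 2 = pos 8 = 'i'
Result: ecai

ecai


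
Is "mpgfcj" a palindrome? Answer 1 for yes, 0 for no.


Input: mpgfcj
Reversed: jcfgpm
  Compare pos 0 ('m') with pos 5 ('j'): MISMATCH
  Compare pos 1 ('p') with pos 4 ('c'): MISMATCH
  Compare pos 2 ('g') with pos 3 ('f'): MISMATCH
Result: not a palindrome

0


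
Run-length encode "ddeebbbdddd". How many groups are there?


Input: ddeebbbdddd
Scanning for consecutive runs:
  Group 1: 'd' x 2 (positions 0-1)
  Group 2: 'e' x 2 (positions 2-3)
  Group 3: 'b' x 3 (positions 4-6)
  Group 4: 'd' x 4 (positions 7-10)
Total groups: 4

4


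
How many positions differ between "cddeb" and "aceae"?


Comparing "cddeb" and "aceae" position by position:
  Position 0: 'c' vs 'a' => DIFFER
  Position 1: 'd' vs 'c' => DIFFER
  Position 2: 'd' vs 'e' => DIFFER
  Position 3: 'e' vs 'a' => DIFFER
  Position 4: 'b' vs 'e' => DIFFER
Positions that differ: 5

5


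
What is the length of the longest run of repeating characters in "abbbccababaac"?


Input: "abbbccababaac"
Scanning for longest run:
  Position 1 ('b'): new char, reset run to 1
  Position 2 ('b'): continues run of 'b', length=2
  Position 3 ('b'): continues run of 'b', length=3
  Position 4 ('c'): new char, reset run to 1
  Position 5 ('c'): continues run of 'c', length=2
  Position 6 ('a'): new char, reset run to 1
  Position 7 ('b'): new char, reset run to 1
  Position 8 ('a'): new char, reset run to 1
  Position 9 ('b'): new char, reset run to 1
  Position 10 ('a'): new char, reset run to 1
  Position 11 ('a'): continues run of 'a', length=2
  Position 12 ('c'): new char, reset run to 1
Longest run: 'b' with length 3

3


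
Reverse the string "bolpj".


Input: bolpj
Reading characters right to left:
  Position 4: 'j'
  Position 3: 'p'
  Position 2: 'l'
  Position 1: 'o'
  Position 0: 'b'
Reversed: jplob

jplob


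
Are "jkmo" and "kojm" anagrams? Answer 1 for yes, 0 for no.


Strings: "jkmo", "kojm"
Sorted first:  jkmo
Sorted second: jkmo
Sorted forms match => anagrams

1


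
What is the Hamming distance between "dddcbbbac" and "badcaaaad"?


Comparing "dddcbbbac" and "badcaaaad" position by position:
  Position 0: 'd' vs 'b' => differ
  Position 1: 'd' vs 'a' => differ
  Position 2: 'd' vs 'd' => same
  Position 3: 'c' vs 'c' => same
  Position 4: 'b' vs 'a' => differ
  Position 5: 'b' vs 'a' => differ
  Position 6: 'b' vs 'a' => differ
  Position 7: 'a' vs 'a' => same
  Position 8: 'c' vs 'd' => differ
Total differences (Hamming distance): 6

6


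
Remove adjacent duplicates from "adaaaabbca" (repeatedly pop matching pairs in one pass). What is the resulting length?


Input: adaaaabbca
Stack-based adjacent duplicate removal:
  Read 'a': push. Stack: a
  Read 'd': push. Stack: ad
  Read 'a': push. Stack: ada
  Read 'a': matches stack top 'a' => pop. Stack: ad
  Read 'a': push. Stack: ada
  Read 'a': matches stack top 'a' => pop. Stack: ad
  Read 'b': push. Stack: adb
  Read 'b': matches stack top 'b' => pop. Stack: ad
  Read 'c': push. Stack: adc
  Read 'a': push. Stack: adca
Final stack: "adca" (length 4)

4


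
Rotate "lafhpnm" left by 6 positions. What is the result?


Input: "lafhpnm", rotate left by 6
First 6 characters: "lafhpn"
Remaining characters: "m"
Concatenate remaining + first: "m" + "lafhpn" = "mlafhpn"

mlafhpn


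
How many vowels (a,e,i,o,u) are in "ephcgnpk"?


Input: ephcgnpk
Checking each character:
  'e' at position 0: vowel (running total: 1)
  'p' at position 1: consonant
  'h' at position 2: consonant
  'c' at position 3: consonant
  'g' at position 4: consonant
  'n' at position 5: consonant
  'p' at position 6: consonant
  'k' at position 7: consonant
Total vowels: 1

1


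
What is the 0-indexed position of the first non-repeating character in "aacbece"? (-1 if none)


Input: aacbece
Character frequencies:
  'a': 2
  'b': 1
  'c': 2
  'e': 2
Scanning left to right for freq == 1:
  Position 0 ('a'): freq=2, skip
  Position 1 ('a'): freq=2, skip
  Position 2 ('c'): freq=2, skip
  Position 3 ('b'): unique! => answer = 3

3


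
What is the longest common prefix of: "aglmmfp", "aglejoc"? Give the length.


Words: aglmmfp, aglejoc
  Position 0: all 'a' => match
  Position 1: all 'g' => match
  Position 2: all 'l' => match
  Position 3: ('m', 'e') => mismatch, stop
LCP = "agl" (length 3)

3


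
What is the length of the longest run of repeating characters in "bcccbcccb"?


Input: "bcccbcccb"
Scanning for longest run:
  Position 1 ('c'): new char, reset run to 1
  Position 2 ('c'): continues run of 'c', length=2
  Position 3 ('c'): continues run of 'c', length=3
  Position 4 ('b'): new char, reset run to 1
  Position 5 ('c'): new char, reset run to 1
  Position 6 ('c'): continues run of 'c', length=2
  Position 7 ('c'): continues run of 'c', length=3
  Position 8 ('b'): new char, reset run to 1
Longest run: 'c' with length 3

3


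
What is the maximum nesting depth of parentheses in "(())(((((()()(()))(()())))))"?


Input: "(())(((((()()(()))(()())))))"
Tracking depth:
  Position 0 '(': depth becomes 1
  Position 1 '(': depth becomes 2
  Position 2 ')': depth becomes 1
  Position 3 ')': depth becomes 0
  Position 4 '(': depth becomes 1
  Position 5 '(': depth becomes 2
  Position 6 '(': depth becomes 3
  Position 7 '(': depth becomes 4
  Position 8 '(': depth becomes 5
  Position 9 '(': depth becomes 6
  Position 10 ')': depth becomes 5
  Position 11 '(': depth becomes 6
  Position 12 ')': depth becomes 5
  Position 13 '(': depth becomes 6
  Position 14 '(': depth becomes 7
  Position 15 ')': depth becomes 6
  Position 16 ')': depth becomes 5
  Position 17 ')': depth becomes 4
  Position 18 '(': depth becomes 5
  Position 19 '(': depth becomes 6
  Position 20 ')': depth becomes 5
  Position 21 '(': depth becomes 6
  Position 22 ')': depth becomes 5
  Position 23 ')': depth becomes 4
  Position 24 ')': depth becomes 3
  Position 25 ')': depth becomes 2
  Position 26 ')': depth becomes 1
  Position 27 ')': depth becomes 0
Maximum depth reached: 7

7


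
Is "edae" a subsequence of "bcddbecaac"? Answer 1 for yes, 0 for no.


Check if "edae" is a subsequence of "bcddbecaac"
Greedy scan:
  Position 0 ('b'): no match needed
  Position 1 ('c'): no match needed
  Position 2 ('d'): no match needed
  Position 3 ('d'): no match needed
  Position 4 ('b'): no match needed
  Position 5 ('e'): matches sub[0] = 'e'
  Position 6 ('c'): no match needed
  Position 7 ('a'): no match needed
  Position 8 ('a'): no match needed
  Position 9 ('c'): no match needed
Only matched 1/4 characters => not a subsequence

0


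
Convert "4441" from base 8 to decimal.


Input: "4441" in base 8
Positional expansion:
  Digit '4' (value 4) x 8^3 = 2048
  Digit '4' (value 4) x 8^2 = 256
  Digit '4' (value 4) x 8^1 = 32
  Digit '1' (value 1) x 8^0 = 1
Sum = 2337

2337


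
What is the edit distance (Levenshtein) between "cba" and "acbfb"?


Computing edit distance: "cba" -> "acbfb"
DP table:
           a    c    b    f    b
      0    1    2    3    4    5
  c   1    1    1    2    3    4
  b   2    2    2    1    2    3
  a   3    2    3    2    2    3
Edit distance = dp[3][5] = 3

3


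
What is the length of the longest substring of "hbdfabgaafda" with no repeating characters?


Input: "hbdfabgaafda"
Sliding window (track last position of each char):
  Position 0 ('h'): window [0,0] length 1 -- new best
  Position 1 ('b'): window [0,1] length 2 -- new best
  Position 2 ('d'): window [0,2] length 3 -- new best
  Position 3 ('f'): window [0,3] length 4 -- new best
  Position 4 ('a'): window [0,4] length 5 -- new best
  Position 5 ('b'): repeat (last at 1), move window start to 2
  Position 5 ('b'): window [2,5] length 4
  Position 6 ('g'): window [2,6] length 5
  Position 7 ('a'): repeat (last at 4), move window start to 5
  Position 7 ('a'): window [5,7] length 3
  Position 8 ('a'): repeat (last at 7), move window start to 8
  Position 8 ('a'): window [8,8] length 1
  Position 9 ('f'): window [8,9] length 2
  Position 10 ('d'): window [8,10] length 3
  Position 11 ('a'): repeat (last at 8), move window start to 9
  Position 11 ('a'): window [9,11] length 3
Longest substring with no repeats: "hbdfa" with length 5

5


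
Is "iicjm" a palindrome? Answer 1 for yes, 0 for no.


Input: iicjm
Reversed: mjcii
  Compare pos 0 ('i') with pos 4 ('m'): MISMATCH
  Compare pos 1 ('i') with pos 3 ('j'): MISMATCH
Result: not a palindrome

0


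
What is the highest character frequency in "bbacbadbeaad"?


Input: bbacbadbeaad
Character counts:
  'a': 4
  'b': 4
  'c': 1
  'd': 2
  'e': 1
Maximum frequency: 4

4


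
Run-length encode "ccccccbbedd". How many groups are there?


Input: ccccccbbedd
Scanning for consecutive runs:
  Group 1: 'c' x 6 (positions 0-5)
  Group 2: 'b' x 2 (positions 6-7)
  Group 3: 'e' x 1 (positions 8-8)
  Group 4: 'd' x 2 (positions 9-10)
Total groups: 4

4


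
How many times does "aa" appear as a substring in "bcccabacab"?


Searching for "aa" in "bcccabacab"
Scanning each position:
  Position 0: "bc" => no
  Position 1: "cc" => no
  Position 2: "cc" => no
  Position 3: "ca" => no
  Position 4: "ab" => no
  Position 5: "ba" => no
  Position 6: "ac" => no
  Position 7: "ca" => no
  Position 8: "ab" => no
Total occurrences: 0

0


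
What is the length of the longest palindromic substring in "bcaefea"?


Input: "bcaefea"
Checking substrings for palindromes:
  [2:7] "aefea" (len 5) => palindrome
  [3:6] "efe" (len 3) => palindrome
Longest palindromic substring: "aefea" with length 5

5


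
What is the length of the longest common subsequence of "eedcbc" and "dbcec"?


LCS of "eedcbc" and "dbcec"
DP table:
           d    b    c    e    c
      0    0    0    0    0    0
  e   0    0    0    0    1    1
  e   0    0    0    0    1    1
  d   0    1    1    1    1    1
  c   0    1    1    2    2    2
  b   0    1    2    2    2    2
  c   0    1    2    3    3    3
LCS length = dp[6][5] = 3

3


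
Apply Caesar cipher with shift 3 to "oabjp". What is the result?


Caesar cipher: shift "oabjp" by 3
  'o' (pos 14) + 3 = pos 17 = 'r'
  'a' (pos 0) + 3 = pos 3 = 'd'
  'b' (pos 1) + 3 = pos 4 = 'e'
  'j' (pos 9) + 3 = pos 12 = 'm'
  'p' (pos 15) + 3 = pos 18 = 's'
Result: rdems

rdems


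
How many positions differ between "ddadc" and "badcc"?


Comparing "ddadc" and "badcc" position by position:
  Position 0: 'd' vs 'b' => DIFFER
  Position 1: 'd' vs 'a' => DIFFER
  Position 2: 'a' vs 'd' => DIFFER
  Position 3: 'd' vs 'c' => DIFFER
  Position 4: 'c' vs 'c' => same
Positions that differ: 4

4


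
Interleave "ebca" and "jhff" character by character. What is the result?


Interleaving "ebca" and "jhff":
  Position 0: 'e' from first, 'j' from second => "ej"
  Position 1: 'b' from first, 'h' from second => "bh"
  Position 2: 'c' from first, 'f' from second => "cf"
  Position 3: 'a' from first, 'f' from second => "af"
Result: ejbhcfaf

ejbhcfaf


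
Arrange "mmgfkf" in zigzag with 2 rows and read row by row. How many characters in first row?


Zigzag "mmgfkf" into 2 rows:
Placing characters:
  'm' => row 0
  'm' => row 1
  'g' => row 0
  'f' => row 1
  'k' => row 0
  'f' => row 1
Rows:
  Row 0: "mgk"
  Row 1: "mff"
First row length: 3

3


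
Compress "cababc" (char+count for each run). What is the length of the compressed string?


Input: cababc
Runs:
  'c' x 1 => "c1"
  'a' x 1 => "a1"
  'b' x 1 => "b1"
  'a' x 1 => "a1"
  'b' x 1 => "b1"
  'c' x 1 => "c1"
Compressed: "c1a1b1a1b1c1"
Compressed length: 12

12


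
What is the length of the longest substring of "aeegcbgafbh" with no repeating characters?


Input: "aeegcbgafbh"
Sliding window (track last position of each char):
  Position 0 ('a'): window [0,0] length 1 -- new best
  Position 1 ('e'): window [0,1] length 2 -- new best
  Position 2 ('e'): repeat (last at 1), move window start to 2
  Position 2 ('e'): window [2,2] length 1
  Position 3 ('g'): window [2,3] length 2
  Position 4 ('c'): window [2,4] length 3 -- new best
  Position 5 ('b'): window [2,5] length 4 -- new best
  Position 6 ('g'): repeat (last at 3), move window start to 4
  Position 6 ('g'): window [4,6] length 3
  Position 7 ('a'): window [4,7] length 4
  Position 8 ('f'): window [4,8] length 5 -- new best
  Position 9 ('b'): repeat (last at 5), move window start to 6
  Position 9 ('b'): window [6,9] length 4
  Position 10 ('h'): window [6,10] length 5
Longest substring with no repeats: "cbgaf" with length 5

5


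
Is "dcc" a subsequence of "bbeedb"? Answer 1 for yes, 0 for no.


Check if "dcc" is a subsequence of "bbeedb"
Greedy scan:
  Position 0 ('b'): no match needed
  Position 1 ('b'): no match needed
  Position 2 ('e'): no match needed
  Position 3 ('e'): no match needed
  Position 4 ('d'): matches sub[0] = 'd'
  Position 5 ('b'): no match needed
Only matched 1/3 characters => not a subsequence

0


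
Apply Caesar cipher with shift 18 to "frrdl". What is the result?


Caesar cipher: shift "frrdl" by 18
  'f' (pos 5) + 18 = pos 23 = 'x'
  'r' (pos 17) + 18 = pos 9 = 'j'
  'r' (pos 17) + 18 = pos 9 = 'j'
  'd' (pos 3) + 18 = pos 21 = 'v'
  'l' (pos 11) + 18 = pos 3 = 'd'
Result: xjjvd

xjjvd


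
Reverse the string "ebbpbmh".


Input: ebbpbmh
Reading characters right to left:
  Position 6: 'h'
  Position 5: 'm'
  Position 4: 'b'
  Position 3: 'p'
  Position 2: 'b'
  Position 1: 'b'
  Position 0: 'e'
Reversed: hmbpbbe

hmbpbbe


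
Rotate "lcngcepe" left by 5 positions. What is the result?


Input: "lcngcepe", rotate left by 5
First 5 characters: "lcngc"
Remaining characters: "epe"
Concatenate remaining + first: "epe" + "lcngc" = "epelcngc"

epelcngc


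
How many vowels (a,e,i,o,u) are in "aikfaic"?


Input: aikfaic
Checking each character:
  'a' at position 0: vowel (running total: 1)
  'i' at position 1: vowel (running total: 2)
  'k' at position 2: consonant
  'f' at position 3: consonant
  'a' at position 4: vowel (running total: 3)
  'i' at position 5: vowel (running total: 4)
  'c' at position 6: consonant
Total vowels: 4

4


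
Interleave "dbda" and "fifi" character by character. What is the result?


Interleaving "dbda" and "fifi":
  Position 0: 'd' from first, 'f' from second => "df"
  Position 1: 'b' from first, 'i' from second => "bi"
  Position 2: 'd' from first, 'f' from second => "df"
  Position 3: 'a' from first, 'i' from second => "ai"
Result: dfbidfai

dfbidfai


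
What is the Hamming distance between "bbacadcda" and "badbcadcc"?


Comparing "bbacadcda" and "badbcadcc" position by position:
  Position 0: 'b' vs 'b' => same
  Position 1: 'b' vs 'a' => differ
  Position 2: 'a' vs 'd' => differ
  Position 3: 'c' vs 'b' => differ
  Position 4: 'a' vs 'c' => differ
  Position 5: 'd' vs 'a' => differ
  Position 6: 'c' vs 'd' => differ
  Position 7: 'd' vs 'c' => differ
  Position 8: 'a' vs 'c' => differ
Total differences (Hamming distance): 8

8


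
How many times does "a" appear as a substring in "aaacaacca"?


Searching for "a" in "aaacaacca"
Scanning each position:
  Position 0: "a" => MATCH
  Position 1: "a" => MATCH
  Position 2: "a" => MATCH
  Position 3: "c" => no
  Position 4: "a" => MATCH
  Position 5: "a" => MATCH
  Position 6: "c" => no
  Position 7: "c" => no
  Position 8: "a" => MATCH
Total occurrences: 6

6


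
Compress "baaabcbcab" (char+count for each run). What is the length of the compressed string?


Input: baaabcbcab
Runs:
  'b' x 1 => "b1"
  'a' x 3 => "a3"
  'b' x 1 => "b1"
  'c' x 1 => "c1"
  'b' x 1 => "b1"
  'c' x 1 => "c1"
  'a' x 1 => "a1"
  'b' x 1 => "b1"
Compressed: "b1a3b1c1b1c1a1b1"
Compressed length: 16

16
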